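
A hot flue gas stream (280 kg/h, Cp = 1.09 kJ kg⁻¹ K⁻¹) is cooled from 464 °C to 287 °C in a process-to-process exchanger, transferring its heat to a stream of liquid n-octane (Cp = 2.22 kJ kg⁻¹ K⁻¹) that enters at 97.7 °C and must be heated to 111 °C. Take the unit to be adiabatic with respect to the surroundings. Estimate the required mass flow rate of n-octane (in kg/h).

Heat released by hot stream: Q = 280 × 1.09 × (464 − 287) = 54020 kJ/h
Energy balance on cold side (adiabatic exchanger): Q = ṁ_c·Cp_c·(T_c,out − T_c,in)
ṁ_c = 54020 / [2.22 × (111 − 97.7)] = 1829.6 kg/h

ṁ_c = 1830 kg/h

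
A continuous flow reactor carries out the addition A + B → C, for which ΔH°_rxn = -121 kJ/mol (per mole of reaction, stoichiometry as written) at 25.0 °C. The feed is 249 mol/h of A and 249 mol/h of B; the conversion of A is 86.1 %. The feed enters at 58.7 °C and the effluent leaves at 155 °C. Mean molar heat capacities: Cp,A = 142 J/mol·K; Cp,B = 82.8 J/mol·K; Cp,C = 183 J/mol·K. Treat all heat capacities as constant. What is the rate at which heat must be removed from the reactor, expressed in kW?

Q_out = 6.03 kW

Extent of reaction ξ = 0.861 × 249 = 214.39 mol/h
Reaction term: ξ·ΔH°_rxn = 214.39 × -121 = -25941 kJ/h
Sensible, feed 58.7→25 °C: -1886.4 kJ/h
Outlet flows (mol/h): A 34.611, B 34.611, C 214.39
Sensible, products 25→155 °C: 6111.8 kJ/h
Q = ΔH = -21716 kJ/h = -6.0321 kW
Heat removed = 6.0321 kW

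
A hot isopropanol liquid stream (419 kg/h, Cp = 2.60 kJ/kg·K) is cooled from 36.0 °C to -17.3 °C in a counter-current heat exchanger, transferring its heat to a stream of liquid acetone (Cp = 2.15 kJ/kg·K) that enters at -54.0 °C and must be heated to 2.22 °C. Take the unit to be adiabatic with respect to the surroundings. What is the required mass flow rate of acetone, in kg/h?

Heat released by hot stream: Q = 419 × 2.60 × (36.0 − -17.3) = 58065 kJ/h
Energy balance on cold side (adiabatic exchanger): Q = ṁ_c·Cp_c·(T_c,out − T_c,in)
ṁ_c = 58065 / [2.15 × (2.22 − -54.0)] = 480.38 kg/h

ṁ_c = 480 kg/h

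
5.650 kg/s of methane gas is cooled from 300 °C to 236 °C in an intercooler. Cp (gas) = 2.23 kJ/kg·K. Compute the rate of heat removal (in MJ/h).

Q_c = 2900 MJ/h

Q = ṁ·Cp·ΔT = 5.650 × 2.23 × (236 − 300) = -806.37 kJ/s
Cooling duty = 2902.9 MJ/h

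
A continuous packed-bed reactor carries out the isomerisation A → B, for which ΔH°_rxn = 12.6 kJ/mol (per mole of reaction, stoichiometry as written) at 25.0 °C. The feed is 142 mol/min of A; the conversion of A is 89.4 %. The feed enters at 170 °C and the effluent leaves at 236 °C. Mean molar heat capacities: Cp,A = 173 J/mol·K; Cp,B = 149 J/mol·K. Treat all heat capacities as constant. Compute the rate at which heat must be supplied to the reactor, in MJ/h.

Extent of reaction ξ = 0.894 × 142 = 126.95 mol/min
Reaction term: ξ·ΔH°_rxn = 126.95 × 12.6 = 1599.5 kJ/min
Sensible, feed 170→25 °C: -3562.1 kJ/min
Outlet flows (mol/min): A 15.052, B 126.95
Sensible, products 25→236 °C: 4540.6 kJ/min
Q = ΔH = 2578 kJ/min = 42.967 kW
Heat supplied = 154.68 MJ/h

Q_in = 155 MJ/h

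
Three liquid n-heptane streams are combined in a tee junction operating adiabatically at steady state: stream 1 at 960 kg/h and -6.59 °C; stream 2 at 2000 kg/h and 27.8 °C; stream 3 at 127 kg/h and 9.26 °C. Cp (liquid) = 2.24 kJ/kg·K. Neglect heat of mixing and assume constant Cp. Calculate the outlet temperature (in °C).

T_out = 16.3 °C

No heat crosses the boundary, so H_out = H_in.
Σ ṁᵢCp,ᵢTᵢ = 960×2.24×-6.59 + 2000×2.24×27.8 + 127×2.24×9.26 = 113010
Σ ṁᵢCp,ᵢ = 960×2.24 + 2000×2.24 + 127×2.24 = 6914.9
T_out = 113010 / 6914.9 = 16.343 °C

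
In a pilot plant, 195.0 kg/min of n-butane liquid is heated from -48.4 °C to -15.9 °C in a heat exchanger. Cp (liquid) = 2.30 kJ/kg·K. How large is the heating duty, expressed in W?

Q = ṁ·Cp·ΔT = 195.0 × 2.30 × (-15.9 − -48.4) = 14576 kJ/min
Converting: 14576 / 60 s = 242.94 kW
Heating duty = 242940 W

Q = 243000 W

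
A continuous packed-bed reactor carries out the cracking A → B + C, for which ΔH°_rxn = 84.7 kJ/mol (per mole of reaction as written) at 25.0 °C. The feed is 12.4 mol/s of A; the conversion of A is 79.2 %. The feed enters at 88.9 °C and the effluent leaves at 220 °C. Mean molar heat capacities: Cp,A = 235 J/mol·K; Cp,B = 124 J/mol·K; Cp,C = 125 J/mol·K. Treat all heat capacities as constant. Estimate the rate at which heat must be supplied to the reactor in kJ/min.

Extent of reaction ξ = 0.792 × 12.4 = 9.8208 mol/s
Reaction term: ξ·ΔH°_rxn = 9.8208 × 84.7 = 831.82 kJ/s
Sensible, feed 88.9→25 °C: -186.2 kJ/s
Outlet flows (mol/s): A 2.5792, B 9.8208, C 9.8208
Sensible, products 25→220 °C: 595.04 kJ/s
Q = ΔH = 1240.7 kJ/s = 1240.7 kW
Heat supplied = 74439 kJ/min

Q_in = 74400 kJ/min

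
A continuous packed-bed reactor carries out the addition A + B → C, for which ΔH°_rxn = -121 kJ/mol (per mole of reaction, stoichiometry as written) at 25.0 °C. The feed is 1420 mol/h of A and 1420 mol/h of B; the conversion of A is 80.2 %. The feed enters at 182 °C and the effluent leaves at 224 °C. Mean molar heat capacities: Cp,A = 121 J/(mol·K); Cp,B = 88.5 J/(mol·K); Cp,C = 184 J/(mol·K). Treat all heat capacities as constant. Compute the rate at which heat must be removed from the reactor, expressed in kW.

Q_out = 36.4 kW

Extent of reaction ξ = 0.802 × 1420 = 1138.8 mol/h
Reaction term: ξ·ΔH°_rxn = 1138.8 × -121 = -137800 kJ/h
Sensible, feed 182→25 °C: -46706 kJ/h
Outlet flows (mol/h): A 281.16, B 281.16, C 1138.8
Sensible, products 25→224 °C: 53421 kJ/h
Q = ΔH = -131080 kJ/h = -36.412 kW
Heat removed = 36.412 kW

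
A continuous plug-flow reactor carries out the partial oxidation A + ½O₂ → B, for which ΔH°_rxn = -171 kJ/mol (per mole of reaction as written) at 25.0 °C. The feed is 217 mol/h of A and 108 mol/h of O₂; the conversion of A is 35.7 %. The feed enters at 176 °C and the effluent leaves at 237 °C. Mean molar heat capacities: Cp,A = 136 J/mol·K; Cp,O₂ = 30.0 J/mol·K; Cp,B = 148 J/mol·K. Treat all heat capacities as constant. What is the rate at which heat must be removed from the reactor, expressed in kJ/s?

Extent of reaction ξ = 0.357 × 217 = 77.469 mol/h
Reaction term: ξ·ΔH°_rxn = 77.469 × -171 = -13247 kJ/h
Sensible, feed 176→25 °C: -4945.6 kJ/h
Outlet flows (mol/h): A 139.53, O₂ 69.266, B 77.469
Sensible, products 25→237 °C: 6894.2 kJ/h
Q = ΔH = -11299 kJ/h = -3.1385 kW
Heat removed = 3.1385 kJ/s

Q_out = 3.14 kJ/s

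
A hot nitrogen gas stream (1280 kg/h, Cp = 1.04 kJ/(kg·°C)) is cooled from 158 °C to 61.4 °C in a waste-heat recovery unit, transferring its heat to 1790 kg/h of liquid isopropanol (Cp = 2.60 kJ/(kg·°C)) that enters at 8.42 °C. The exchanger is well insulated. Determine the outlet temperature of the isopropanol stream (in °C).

T_c,out = 36.1 °C

Heat released by hot stream: Q = 1280 × 1.04 × (158 − 61.4) = 128590 kJ/h
Energy balance on cold side (adiabatic exchanger): Q = ṁ_c·Cp_c·(T_c,out − T_c,in)
T_c,out = 8.42 + 128590/(1790 × 2.60) = 36.051 °C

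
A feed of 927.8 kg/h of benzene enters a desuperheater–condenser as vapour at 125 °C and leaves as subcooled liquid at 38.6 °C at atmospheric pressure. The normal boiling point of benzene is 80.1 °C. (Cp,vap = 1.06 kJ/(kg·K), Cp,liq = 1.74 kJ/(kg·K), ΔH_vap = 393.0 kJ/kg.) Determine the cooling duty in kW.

Q_c = 132 kW

vapour 125→80.1 °C: -47.594 kJ/kg
condensation at 80.1 °C: -393 kJ/kg
liquid 80.1→38.6 °C: -72.21 kJ/kg
Δh = -47.594 + -393 + -72.21 = -512.8 kJ/kg
Q = ṁ·Δh = 927.8 kg/h × -512.8 kJ/kg = -475780 kJ/h
|Q| = 132.16 kW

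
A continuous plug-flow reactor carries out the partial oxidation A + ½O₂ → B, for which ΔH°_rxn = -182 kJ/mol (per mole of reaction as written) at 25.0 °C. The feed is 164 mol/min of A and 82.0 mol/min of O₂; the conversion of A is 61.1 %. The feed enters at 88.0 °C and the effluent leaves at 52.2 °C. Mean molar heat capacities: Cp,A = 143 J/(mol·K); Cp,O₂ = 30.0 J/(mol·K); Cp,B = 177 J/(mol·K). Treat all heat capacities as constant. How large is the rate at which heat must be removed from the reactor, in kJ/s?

Extent of reaction ξ = 0.611 × 164 = 100.2 mol/min
Reaction term: ξ·ΔH°_rxn = 100.2 × -182 = -18237 kJ/min
Sensible, feed 88.0→25 °C: -1632.5 kJ/min
Outlet flows (mol/min): A 63.796, O₂ 31.898, B 100.2
Sensible, products 25→52.2 °C: 756.59 kJ/min
Q = ΔH = -19113 kJ/min = -318.55 kW
Heat removed = 318.55 kJ/s

Q_out = 319 kJ/s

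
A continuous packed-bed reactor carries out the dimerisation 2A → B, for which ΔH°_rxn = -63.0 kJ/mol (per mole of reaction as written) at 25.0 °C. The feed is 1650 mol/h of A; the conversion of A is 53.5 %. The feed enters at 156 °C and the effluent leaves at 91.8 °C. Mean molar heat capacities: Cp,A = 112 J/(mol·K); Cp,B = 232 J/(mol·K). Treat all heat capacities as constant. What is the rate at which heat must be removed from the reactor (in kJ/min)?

Extent of reaction ξ = 0.535 × 1650 / 2 = 441.38 mol/h
Reaction term: ξ·ΔH°_rxn = 441.38 × -63.0 = -27807 kJ/h
Sensible, feed 156→25 °C: -24209 kJ/h
Outlet flows (mol/h): A 767.25, B 441.38
Sensible, products 25→91.8 °C: 12581 kJ/h
Q = ΔH = -39435 kJ/h = -10.954 kW
Heat removed = 657.25 kJ/min

Q_out = 657 kJ/min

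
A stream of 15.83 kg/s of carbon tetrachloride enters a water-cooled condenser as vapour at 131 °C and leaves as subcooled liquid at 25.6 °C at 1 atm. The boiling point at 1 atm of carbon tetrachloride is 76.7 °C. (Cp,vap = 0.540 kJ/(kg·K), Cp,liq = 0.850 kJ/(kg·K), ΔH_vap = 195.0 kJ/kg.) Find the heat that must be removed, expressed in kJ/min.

vapour 131→76.7 °C: -29.322 kJ/kg
condensation at 76.7 °C: -195 kJ/kg
liquid 76.7→25.6 °C: -43.435 kJ/kg
Δh = -29.322 + -195 + -43.435 = -267.76 kJ/kg
Q = ṁ·Δh = 15.83 kg/s × -267.76 kJ/kg = -4238.6 kJ/s
|Q| = 4238.6 kW = 254320 kJ/min

Q_c = 254000 kJ/min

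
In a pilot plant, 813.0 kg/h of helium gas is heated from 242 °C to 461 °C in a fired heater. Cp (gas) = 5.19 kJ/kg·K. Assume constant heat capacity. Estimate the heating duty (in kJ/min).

Q = 15400 kJ/min

Q = ṁ·Cp·ΔT = 813.0 × 5.19 × (461 − 242) = 924060 kJ/h
Converting: 924060 / 3600 s = 256.68 kW
Heating duty = 15401 kJ/min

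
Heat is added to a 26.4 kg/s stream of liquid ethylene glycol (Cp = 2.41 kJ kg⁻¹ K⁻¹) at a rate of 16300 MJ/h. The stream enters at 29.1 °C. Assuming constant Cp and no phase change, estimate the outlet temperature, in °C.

Q = 16300 MJ/h = 4527.8 kJ/s
ΔT = Q/(ṁ·Cp) = 4527.8/(26.4×2.41) = 71.165 K
T_out = 29.1 + 71.165 = 100.26 °C

T_out = 100 °C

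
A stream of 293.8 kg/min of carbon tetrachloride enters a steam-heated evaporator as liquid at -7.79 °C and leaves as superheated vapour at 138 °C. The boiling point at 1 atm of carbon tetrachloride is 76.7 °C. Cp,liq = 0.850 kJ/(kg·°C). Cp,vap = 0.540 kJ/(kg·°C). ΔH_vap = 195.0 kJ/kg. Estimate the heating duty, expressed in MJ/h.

liquid -7.79→76.7 °C: 71.817 kJ/kg
vaporisation at 76.7 °C: 195 kJ/kg
vapour 76.7→138 °C: 33.102 kJ/kg
Δh = 71.817 + 195 + 33.102 = 299.92 kJ/kg
Q = ṁ·Δh = 293.8 kg/min × 299.92 kJ/kg = 88116 kJ/min
|Q| = 1468.6 kW = 5287 MJ/h

Q = 5290 MJ/h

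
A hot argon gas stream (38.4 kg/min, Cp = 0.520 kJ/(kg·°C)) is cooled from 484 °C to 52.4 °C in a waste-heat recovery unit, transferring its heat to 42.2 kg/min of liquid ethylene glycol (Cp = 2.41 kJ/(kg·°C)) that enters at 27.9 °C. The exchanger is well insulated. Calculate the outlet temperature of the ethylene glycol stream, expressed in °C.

T_c,out = 113 °C

Heat released by hot stream: Q = 38.4 × 0.520 × (484 − 52.4) = 8618.2 kJ/min
Energy balance on cold side (adiabatic exchanger): Q = ṁ_c·Cp_c·(T_c,out − T_c,in)
T_c,out = 27.9 + 8618.2/(42.2 × 2.41) = 112.64 °C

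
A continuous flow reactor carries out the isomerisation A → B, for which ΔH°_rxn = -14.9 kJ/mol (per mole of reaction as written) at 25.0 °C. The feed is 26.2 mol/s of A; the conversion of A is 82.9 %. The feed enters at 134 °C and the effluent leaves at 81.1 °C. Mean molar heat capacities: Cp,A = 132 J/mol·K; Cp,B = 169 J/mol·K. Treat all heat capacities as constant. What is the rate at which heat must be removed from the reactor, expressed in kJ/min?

Q_out = 27700 kJ/min

Extent of reaction ξ = 0.829 × 26.2 = 21.72 mol/s
Reaction term: ξ·ΔH°_rxn = 21.72 × -14.9 = -323.63 kJ/s
Sensible, feed 134→25 °C: -376.97 kJ/s
Outlet flows (mol/s): A 4.4802, B 21.72
Sensible, products 25→81.1 °C: 239.1 kJ/s
Q = ΔH = -461.49 kJ/s = -461.49 kW
Heat removed = 27689 kJ/min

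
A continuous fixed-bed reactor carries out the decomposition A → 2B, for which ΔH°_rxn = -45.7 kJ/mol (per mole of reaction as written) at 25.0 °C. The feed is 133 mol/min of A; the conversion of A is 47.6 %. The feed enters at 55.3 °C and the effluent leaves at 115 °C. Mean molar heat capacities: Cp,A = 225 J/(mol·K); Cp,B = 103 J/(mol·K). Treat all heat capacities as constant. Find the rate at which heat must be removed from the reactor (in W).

Q_out = 20200 W

Extent of reaction ξ = 0.476 × 133 = 63.308 mol/min
Reaction term: ξ·ΔH°_rxn = 63.308 × -45.7 = -2893.2 kJ/min
Sensible, feed 55.3→25 °C: -906.73 kJ/min
Outlet flows (mol/min): A 69.692, B 126.62
Sensible, products 25→115 °C: 2585 kJ/min
Q = ΔH = -1214.9 kJ/min = -20.248 kW
Heat removed = 20248 W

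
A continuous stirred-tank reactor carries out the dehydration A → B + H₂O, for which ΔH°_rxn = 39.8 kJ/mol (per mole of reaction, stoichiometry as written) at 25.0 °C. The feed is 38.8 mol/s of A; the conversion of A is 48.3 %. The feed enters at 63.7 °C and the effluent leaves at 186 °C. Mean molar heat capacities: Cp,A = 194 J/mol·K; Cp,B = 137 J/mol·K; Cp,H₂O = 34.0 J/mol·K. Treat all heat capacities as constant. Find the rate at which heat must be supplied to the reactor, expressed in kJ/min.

Q_in = 95800 kJ/min

Extent of reaction ξ = 0.483 × 38.8 = 18.74 mol/s
Reaction term: ξ·ΔH°_rxn = 18.74 × 39.8 = 745.87 kJ/s
Sensible, feed 63.7→25 °C: -291.3 kJ/s
Outlet flows (mol/s): A 20.06, B 18.74, H₂O 18.74
Sensible, products 25→186 °C: 1142.5 kJ/s
Q = ΔH = 1597 kJ/s = 1597 kW
Heat supplied = 95823 kJ/min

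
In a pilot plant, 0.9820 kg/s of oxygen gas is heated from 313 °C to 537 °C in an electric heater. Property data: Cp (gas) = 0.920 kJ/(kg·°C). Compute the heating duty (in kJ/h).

Q = 729000 kJ/h

Q = ṁ·Cp·ΔT = 0.9820 × 0.920 × (537 − 313) = 202.37 kJ/s
Heating duty = 728530 kJ/h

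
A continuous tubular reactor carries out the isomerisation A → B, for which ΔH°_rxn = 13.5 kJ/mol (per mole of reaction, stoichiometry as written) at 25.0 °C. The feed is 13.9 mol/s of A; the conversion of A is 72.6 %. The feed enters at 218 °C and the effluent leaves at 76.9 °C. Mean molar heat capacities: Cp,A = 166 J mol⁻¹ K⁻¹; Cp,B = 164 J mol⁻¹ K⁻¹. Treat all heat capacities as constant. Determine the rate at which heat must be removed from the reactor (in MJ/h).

Extent of reaction ξ = 0.726 × 13.9 = 10.091 mol/s
Reaction term: ξ·ΔH°_rxn = 10.091 × 13.5 = 136.23 kJ/s
Sensible, feed 218→25 °C: -445.33 kJ/s
Outlet flows (mol/s): A 3.8086, B 10.091
Sensible, products 25→76.9 °C: 118.71 kJ/s
Q = ΔH = -190.39 kJ/s = -190.39 kW
Heat removed = 685.4 MJ/h

Q_out = 685 MJ/h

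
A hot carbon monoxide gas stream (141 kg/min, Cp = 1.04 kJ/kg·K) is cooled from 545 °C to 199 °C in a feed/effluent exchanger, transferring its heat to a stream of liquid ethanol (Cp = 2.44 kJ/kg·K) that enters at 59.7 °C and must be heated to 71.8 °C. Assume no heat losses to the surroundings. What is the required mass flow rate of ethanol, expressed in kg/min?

Heat released by hot stream: Q = 141 × 1.04 × (545 − 199) = 50737 kJ/min
Energy balance on cold side (adiabatic exchanger): Q = ṁ_c·Cp_c·(T_c,out − T_c,in)
ṁ_c = 50737 / [2.44 × (71.8 − 59.7)] = 1718.5 kg/min

ṁ_c = 1720 kg/min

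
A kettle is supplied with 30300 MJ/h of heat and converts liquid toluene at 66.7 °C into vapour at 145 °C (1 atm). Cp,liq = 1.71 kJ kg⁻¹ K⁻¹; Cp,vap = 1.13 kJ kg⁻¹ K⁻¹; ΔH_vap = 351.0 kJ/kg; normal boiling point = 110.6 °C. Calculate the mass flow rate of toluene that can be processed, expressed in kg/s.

Δh = 1.71×(110.6−66.7) + 351.0 + 1.13×(145−110.6) = 464.94 kJ/kg
Q = 30300 MJ/h = 8416.7 kJ/s = 8416.7 kJ/s
ṁ = Q/Δh = 8416.7 / 464.94 = 18.103 kg/s

ṁ = 18.1 kg/s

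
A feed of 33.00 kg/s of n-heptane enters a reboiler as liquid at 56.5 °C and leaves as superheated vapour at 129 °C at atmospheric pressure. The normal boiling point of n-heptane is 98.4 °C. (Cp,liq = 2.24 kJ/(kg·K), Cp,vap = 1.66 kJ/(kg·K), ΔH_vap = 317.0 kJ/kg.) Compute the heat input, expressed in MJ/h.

Q = 54800 MJ/h

liquid 56.5→98.4 °C: 93.856 kJ/kg
vaporisation at 98.4 °C: 317 kJ/kg
vapour 98.4→129 °C: 50.796 kJ/kg
Δh = 93.856 + 317 + 50.796 = 461.65 kJ/kg
Q = ṁ·Δh = 33.00 kg/s × 461.65 kJ/kg = 15235 kJ/s
|Q| = 15235 kW = 54844 MJ/h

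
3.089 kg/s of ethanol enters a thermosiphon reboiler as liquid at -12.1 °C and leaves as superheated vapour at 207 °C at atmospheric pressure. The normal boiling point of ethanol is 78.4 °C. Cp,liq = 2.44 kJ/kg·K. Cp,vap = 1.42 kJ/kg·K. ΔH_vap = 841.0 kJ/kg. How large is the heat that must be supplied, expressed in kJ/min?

Q = 231000 kJ/min

liquid -12.1→78.4 °C: 220.82 kJ/kg
vaporisation at 78.4 °C: 841 kJ/kg
vapour 78.4→207 °C: 182.61 kJ/kg
Δh = 220.82 + 841 + 182.61 = 1244.4 kJ/kg
Q = ṁ·Δh = 3.089 kg/s × 1244.4 kJ/kg = 3844.1 kJ/s
|Q| = 3844.1 kW = 230640 kJ/min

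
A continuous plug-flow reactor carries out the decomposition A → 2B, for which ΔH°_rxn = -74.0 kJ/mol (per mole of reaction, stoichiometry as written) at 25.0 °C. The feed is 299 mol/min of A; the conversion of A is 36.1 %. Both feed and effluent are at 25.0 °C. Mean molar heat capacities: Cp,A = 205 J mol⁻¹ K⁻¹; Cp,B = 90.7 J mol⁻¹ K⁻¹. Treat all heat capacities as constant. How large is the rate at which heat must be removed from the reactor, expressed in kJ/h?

Q_out = 479000 kJ/h

Extent of reaction ξ = 0.361 × 299 = 107.94 mol/min
Reaction term: ξ·ΔH°_rxn = 107.94 × -74.0 = -7987.5 kJ/min
Q = ΔH = -7987.5 kJ/min = -133.12 kW
Heat removed = 479250 kJ/h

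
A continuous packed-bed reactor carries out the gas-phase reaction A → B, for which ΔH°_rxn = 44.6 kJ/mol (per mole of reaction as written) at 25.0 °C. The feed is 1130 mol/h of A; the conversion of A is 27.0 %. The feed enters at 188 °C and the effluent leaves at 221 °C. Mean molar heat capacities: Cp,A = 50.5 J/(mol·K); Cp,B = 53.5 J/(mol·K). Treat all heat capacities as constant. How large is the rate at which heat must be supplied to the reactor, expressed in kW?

Q_in = 4.35 kW

Extent of reaction ξ = 0.270 × 1130 = 305.1 mol/h
Reaction term: ξ·ΔH°_rxn = 305.1 × 44.6 = 13607 kJ/h
Sensible, feed 188→25 °C: -9301.6 kJ/h
Outlet flows (mol/h): A 824.9, B 305.1
Sensible, products 25→221 °C: 11364 kJ/h
Q = ΔH = 15670 kJ/h = 4.3528 kW
Heat supplied = 4.3528 kW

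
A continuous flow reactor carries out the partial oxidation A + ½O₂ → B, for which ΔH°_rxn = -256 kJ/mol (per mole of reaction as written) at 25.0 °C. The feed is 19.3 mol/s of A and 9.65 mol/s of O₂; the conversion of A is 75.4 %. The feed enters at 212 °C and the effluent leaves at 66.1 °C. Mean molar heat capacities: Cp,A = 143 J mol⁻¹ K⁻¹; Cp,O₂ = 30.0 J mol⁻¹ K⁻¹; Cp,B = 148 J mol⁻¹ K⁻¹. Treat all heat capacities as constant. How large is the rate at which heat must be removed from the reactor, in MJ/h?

Q_out = 15000 MJ/h

Extent of reaction ξ = 0.754 × 19.3 = 14.552 mol/s
Reaction term: ξ·ΔH°_rxn = 14.552 × -256 = -3725.4 kJ/s
Sensible, feed 212→25 °C: -570.24 kJ/s
Outlet flows (mol/s): A 4.7478, O₂ 2.3739, B 14.552
Sensible, products 25→66.1 °C: 119.35 kJ/s
Q = ΔH = -4176.3 kJ/s = -4176.3 kW
Heat removed = 15035 MJ/h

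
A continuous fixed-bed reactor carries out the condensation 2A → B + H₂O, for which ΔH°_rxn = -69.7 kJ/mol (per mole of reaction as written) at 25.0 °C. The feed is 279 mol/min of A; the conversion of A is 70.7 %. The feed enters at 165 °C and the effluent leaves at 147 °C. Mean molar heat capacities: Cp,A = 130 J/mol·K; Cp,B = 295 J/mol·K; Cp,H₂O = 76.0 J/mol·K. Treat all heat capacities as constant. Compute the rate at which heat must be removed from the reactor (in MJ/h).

Q_out = 371 MJ/h

Extent of reaction ξ = 0.707 × 279 / 2 = 98.626 mol/min
Reaction term: ξ·ΔH°_rxn = 98.626 × -69.7 = -6874.3 kJ/min
Sensible, feed 165→25 °C: -5077.8 kJ/min
Outlet flows (mol/min): A 81.747, B 98.626, H₂O 98.626
Sensible, products 25→147 °C: 5760.5 kJ/min
Q = ΔH = -6191.5 kJ/min = -103.19 kW
Heat removed = 371.49 MJ/h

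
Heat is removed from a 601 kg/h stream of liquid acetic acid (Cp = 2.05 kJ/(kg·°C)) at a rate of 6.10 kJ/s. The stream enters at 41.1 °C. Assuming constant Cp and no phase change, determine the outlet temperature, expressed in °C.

T_out = 23.3 °C

Q = 6.10 kJ/s = 21960 kJ/h
ΔT = Q/(ṁ·Cp) = 21960/(601×2.05) = 17.824 K
T_out = 41.1 − 17.824 = 23.276 °C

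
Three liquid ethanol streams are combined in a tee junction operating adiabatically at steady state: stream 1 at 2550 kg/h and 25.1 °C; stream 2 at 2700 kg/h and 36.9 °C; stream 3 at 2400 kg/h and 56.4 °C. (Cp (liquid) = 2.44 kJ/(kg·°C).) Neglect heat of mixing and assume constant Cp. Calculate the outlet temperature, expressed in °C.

Energy balance with Q = 0: Σ ṁᵢCp,ᵢ(T_out − Tᵢ) = 0
Σ ṁᵢCp,ᵢTᵢ = 2550×2.44×25.1 + 2700×2.44×36.9 + 2400×2.44×56.4 = 729550
Σ ṁᵢCp,ᵢ = 2550×2.44 + 2700×2.44 + 2400×2.44 = 18666
T_out = 729550 / 18666 = 39.084 °C

T_out = 39.1 °C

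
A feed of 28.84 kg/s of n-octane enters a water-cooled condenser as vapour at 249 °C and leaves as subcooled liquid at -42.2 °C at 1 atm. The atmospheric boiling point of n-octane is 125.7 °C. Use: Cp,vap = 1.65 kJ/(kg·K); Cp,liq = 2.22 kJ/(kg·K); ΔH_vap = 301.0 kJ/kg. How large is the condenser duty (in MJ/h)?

vapour 249→125.7 °C: -203.44 kJ/kg
condensation at 125.7 °C: -301 kJ/kg
liquid 125.7→-42.2 °C: -372.74 kJ/kg
Δh = -203.44 + -301 + -372.74 = -877.18 kJ/kg
Q = ṁ·Δh = 28.84 kg/s × -877.18 kJ/kg = -25298 kJ/s
|Q| = 25298 kW = 91073 MJ/h

Q_c = 91100 MJ/h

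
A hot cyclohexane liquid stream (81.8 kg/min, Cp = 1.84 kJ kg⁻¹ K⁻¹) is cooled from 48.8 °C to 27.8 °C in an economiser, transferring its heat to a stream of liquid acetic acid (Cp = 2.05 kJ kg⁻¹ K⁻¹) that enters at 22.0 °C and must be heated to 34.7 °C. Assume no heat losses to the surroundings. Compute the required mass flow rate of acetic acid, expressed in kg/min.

Heat released by hot stream: Q = 81.8 × 1.84 × (48.8 − 27.8) = 3160.8 kJ/min
Energy balance on cold side (adiabatic exchanger): Q = ṁ_c·Cp_c·(T_c,out − T_c,in)
ṁ_c = 3160.8 / [2.05 × (34.7 − 22.0)] = 121.4 kg/min

ṁ_c = 121 kg/min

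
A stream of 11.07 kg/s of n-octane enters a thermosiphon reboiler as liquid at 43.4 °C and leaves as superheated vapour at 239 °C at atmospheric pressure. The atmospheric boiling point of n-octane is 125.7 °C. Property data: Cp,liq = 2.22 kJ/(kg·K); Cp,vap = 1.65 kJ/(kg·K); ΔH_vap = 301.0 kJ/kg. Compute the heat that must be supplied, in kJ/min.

liquid 43.4→125.7 °C: 182.71 kJ/kg
vaporisation at 125.7 °C: 301 kJ/kg
vapour 125.7→239 °C: 186.94 kJ/kg
Δh = 182.71 + 301 + 186.94 = 670.65 kJ/kg
Q = ṁ·Δh = 11.07 kg/s × 670.65 kJ/kg = 7424.1 kJ/s
|Q| = 7424.1 kW = 445450 kJ/min

Q = 445000 kJ/min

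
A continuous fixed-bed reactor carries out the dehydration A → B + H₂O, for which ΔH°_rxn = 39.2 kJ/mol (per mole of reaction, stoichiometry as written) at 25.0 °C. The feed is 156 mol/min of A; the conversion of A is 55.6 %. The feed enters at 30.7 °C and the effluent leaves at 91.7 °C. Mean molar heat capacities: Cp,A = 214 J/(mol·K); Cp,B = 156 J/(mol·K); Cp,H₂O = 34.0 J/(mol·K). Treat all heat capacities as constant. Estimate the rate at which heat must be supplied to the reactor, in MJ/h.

Q_in = 318 MJ/h

Extent of reaction ξ = 0.556 × 156 = 86.736 mol/min
Reaction term: ξ·ΔH°_rxn = 86.736 × 39.2 = 3400.1 kJ/min
Sensible, feed 30.7→25 °C: -190.29 kJ/min
Outlet flows (mol/min): A 69.264, B 86.736, H₂O 86.736
Sensible, products 25→91.7 °C: 2087.9 kJ/min
Q = ΔH = 5297.6 kJ/min = 88.294 kW
Heat supplied = 317.86 MJ/h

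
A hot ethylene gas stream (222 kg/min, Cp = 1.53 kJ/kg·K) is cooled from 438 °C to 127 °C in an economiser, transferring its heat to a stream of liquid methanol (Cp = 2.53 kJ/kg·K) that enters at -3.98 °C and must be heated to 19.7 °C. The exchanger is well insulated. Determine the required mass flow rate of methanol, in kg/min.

Heat released by hot stream: Q = 222 × 1.53 × (438 − 127) = 105630 kJ/min
Energy balance on cold side (adiabatic exchanger): Q = ṁ_c·Cp_c·(T_c,out − T_c,in)
ṁ_c = 105630 / [2.53 × (19.7 − -3.98)] = 1763.2 kg/min

ṁ_c = 1760 kg/min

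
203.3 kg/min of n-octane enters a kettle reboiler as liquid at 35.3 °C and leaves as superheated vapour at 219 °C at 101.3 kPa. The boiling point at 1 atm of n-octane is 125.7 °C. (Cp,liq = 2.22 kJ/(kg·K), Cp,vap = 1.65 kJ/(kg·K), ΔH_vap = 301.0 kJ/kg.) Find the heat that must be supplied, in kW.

liquid 35.3→125.7 °C: 200.69 kJ/kg
vaporisation at 125.7 °C: 301 kJ/kg
vapour 125.7→219 °C: 153.94 kJ/kg
Δh = 200.69 + 301 + 153.94 = 655.63 kJ/kg
Q = ṁ·Δh = 203.3 kg/min × 655.63 kJ/kg = 133290 kJ/min
|Q| = 2221.5 kW

Q = 2220 kW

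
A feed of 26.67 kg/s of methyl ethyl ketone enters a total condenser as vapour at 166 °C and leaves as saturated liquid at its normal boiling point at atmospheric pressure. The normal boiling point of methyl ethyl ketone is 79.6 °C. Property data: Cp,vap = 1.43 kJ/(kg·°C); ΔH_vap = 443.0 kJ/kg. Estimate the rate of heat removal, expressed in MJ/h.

vapour 166→79.6 °C: -123.55 kJ/kg
condensation at 79.6 °C: -443 kJ/kg
Δh = -123.55 + -443 = -566.55 kJ/kg
Q = ṁ·Δh = 26.67 kg/s × -566.55 kJ/kg = -15110 kJ/s
|Q| = 15110 kW = 54396 MJ/h

Q_c = 54400 MJ/h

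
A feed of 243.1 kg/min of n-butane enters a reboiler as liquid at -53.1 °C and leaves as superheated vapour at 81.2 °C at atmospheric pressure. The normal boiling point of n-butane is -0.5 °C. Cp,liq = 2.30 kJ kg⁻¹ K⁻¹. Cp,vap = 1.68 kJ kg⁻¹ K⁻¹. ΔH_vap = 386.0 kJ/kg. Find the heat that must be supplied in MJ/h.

Q = 9400 MJ/h

liquid -53.1→-0.5 °C: 120.98 kJ/kg
vaporisation at -0.5 °C: 386 kJ/kg
vapour -0.5→81.2 °C: 137.26 kJ/kg
Δh = 120.98 + 386 + 137.26 = 644.24 kJ/kg
Q = ṁ·Δh = 243.1 kg/min × 644.24 kJ/kg = 156610 kJ/min
|Q| = 2610.2 kW = 9396.8 MJ/h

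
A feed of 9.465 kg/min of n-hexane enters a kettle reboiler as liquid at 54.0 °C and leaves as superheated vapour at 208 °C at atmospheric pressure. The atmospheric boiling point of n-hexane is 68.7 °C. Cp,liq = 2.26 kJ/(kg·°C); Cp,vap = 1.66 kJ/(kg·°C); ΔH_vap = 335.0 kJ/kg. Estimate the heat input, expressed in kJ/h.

liquid 54.0→68.7 °C: 33.222 kJ/kg
vaporisation at 68.7 °C: 335 kJ/kg
vapour 68.7→208 °C: 231.24 kJ/kg
Δh = 33.222 + 335 + 231.24 = 599.46 kJ/kg
Q = ṁ·Δh = 9.465 kg/min × 599.46 kJ/kg = 5673.9 kJ/min
|Q| = 94.565 kW = 340430 kJ/h

Q = 340000 kJ/h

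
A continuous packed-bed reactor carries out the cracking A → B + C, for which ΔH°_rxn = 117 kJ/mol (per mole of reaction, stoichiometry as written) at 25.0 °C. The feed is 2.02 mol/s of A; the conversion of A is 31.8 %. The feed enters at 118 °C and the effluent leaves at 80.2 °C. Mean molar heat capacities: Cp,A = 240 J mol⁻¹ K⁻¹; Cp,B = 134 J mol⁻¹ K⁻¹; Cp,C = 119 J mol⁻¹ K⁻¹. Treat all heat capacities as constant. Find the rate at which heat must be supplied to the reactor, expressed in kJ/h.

Q_in = 206000 kJ/h

Extent of reaction ξ = 0.318 × 2.02 = 0.64236 mol/s
Reaction term: ξ·ΔH°_rxn = 0.64236 × 117 = 75.156 kJ/s
Sensible, feed 118→25 °C: -45.086 kJ/s
Outlet flows (mol/s): A 1.3776, B 0.64236, C 0.64236
Sensible, products 25→80.2 °C: 27.222 kJ/s
Q = ΔH = 57.292 kJ/s = 57.292 kW
Heat supplied = 206250 kJ/h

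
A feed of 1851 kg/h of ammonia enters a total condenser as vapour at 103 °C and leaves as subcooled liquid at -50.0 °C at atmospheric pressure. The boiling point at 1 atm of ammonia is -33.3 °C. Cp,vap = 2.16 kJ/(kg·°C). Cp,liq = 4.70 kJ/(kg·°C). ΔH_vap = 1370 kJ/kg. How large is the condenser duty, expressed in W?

Q_c = 896000 W

vapour 103→-33.3 °C: -294.41 kJ/kg
condensation at -33.3 °C: -1370 kJ/kg
liquid -33.3→-50.0 °C: -78.49 kJ/kg
Δh = -294.41 + -1370 + -78.49 = -1742.9 kJ/kg
Q = ṁ·Δh = 1851 kg/h × -1742.9 kJ/kg = -3.2261e+06 kJ/h
|Q| = 896.14 kW = 896140 W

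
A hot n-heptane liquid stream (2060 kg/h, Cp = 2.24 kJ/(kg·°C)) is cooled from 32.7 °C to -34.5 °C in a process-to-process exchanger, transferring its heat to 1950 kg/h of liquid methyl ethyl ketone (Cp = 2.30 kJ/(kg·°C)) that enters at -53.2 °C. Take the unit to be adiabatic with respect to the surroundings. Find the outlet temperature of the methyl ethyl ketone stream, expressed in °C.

T_c,out = 15.9 °C

Heat released by hot stream: Q = 2060 × 2.24 × (32.7 − -34.5) = 310090 kJ/h
Energy balance on cold side (adiabatic exchanger): Q = ṁ_c·Cp_c·(T_c,out − T_c,in)
T_c,out = -53.2 + 310090/(1950 × 2.30) = 15.939 °C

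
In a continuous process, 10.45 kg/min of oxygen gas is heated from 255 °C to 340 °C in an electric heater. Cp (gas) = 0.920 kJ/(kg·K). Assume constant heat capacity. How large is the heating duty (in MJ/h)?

Q = ṁ·Cp·ΔT = 10.45 × 0.920 × (340 − 255) = 817.19 kJ/min
Converting: 817.19 / 60 s = 13.62 kW
Heating duty = 49.031 MJ/h

Q = 49.0 MJ/h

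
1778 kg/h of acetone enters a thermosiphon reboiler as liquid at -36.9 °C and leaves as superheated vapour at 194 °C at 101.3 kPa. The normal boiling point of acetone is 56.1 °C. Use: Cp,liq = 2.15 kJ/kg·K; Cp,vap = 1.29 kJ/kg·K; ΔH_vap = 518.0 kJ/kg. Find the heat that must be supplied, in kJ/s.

Q = 442 kJ/s

liquid -36.9→56.1 °C: 199.95 kJ/kg
vaporisation at 56.1 °C: 518 kJ/kg
vapour 56.1→194 °C: 177.89 kJ/kg
Δh = 199.95 + 518 + 177.89 = 895.84 kJ/kg
Q = ṁ·Δh = 1778 kg/h × 895.84 kJ/kg = 1.5928e+06 kJ/h
|Q| = 442.45 kW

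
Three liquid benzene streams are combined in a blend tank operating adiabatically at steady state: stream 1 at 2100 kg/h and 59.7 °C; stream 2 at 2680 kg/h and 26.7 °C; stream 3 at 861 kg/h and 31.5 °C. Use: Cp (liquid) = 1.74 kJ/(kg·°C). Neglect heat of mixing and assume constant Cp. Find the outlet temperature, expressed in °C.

T_out = 39.7 °C

Adiabatic, steady state ⇒ Σ ṁᵢCp,ᵢ(T_out − Tᵢ) = 0
Σ ṁᵢCp,ᵢTᵢ = 2100×1.74×59.7 + 2680×1.74×26.7 + 861×1.74×31.5 = 389840
Σ ṁᵢCp,ᵢ = 2100×1.74 + 2680×1.74 + 861×1.74 = 9815.3
T_out = 389840 / 9815.3 = 39.718 °C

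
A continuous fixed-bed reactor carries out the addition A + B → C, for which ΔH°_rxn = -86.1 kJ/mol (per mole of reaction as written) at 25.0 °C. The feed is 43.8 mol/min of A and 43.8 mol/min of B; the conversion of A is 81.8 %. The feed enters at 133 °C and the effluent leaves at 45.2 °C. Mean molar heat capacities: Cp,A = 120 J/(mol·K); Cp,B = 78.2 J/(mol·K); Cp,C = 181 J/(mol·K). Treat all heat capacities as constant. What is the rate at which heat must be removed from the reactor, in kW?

Q_out = 64.3 kW

Extent of reaction ξ = 0.818 × 43.8 = 35.828 mol/min
Reaction term: ξ·ΔH°_rxn = 35.828 × -86.1 = -3084.8 kJ/min
Sensible, feed 133→25 °C: -937.57 kJ/min
Outlet flows (mol/min): A 7.9716, B 7.9716, C 35.828
Sensible, products 25→45.2 °C: 162.91 kJ/min
Q = ΔH = -3859.5 kJ/min = -64.325 kW
Heat removed = 64.325 kW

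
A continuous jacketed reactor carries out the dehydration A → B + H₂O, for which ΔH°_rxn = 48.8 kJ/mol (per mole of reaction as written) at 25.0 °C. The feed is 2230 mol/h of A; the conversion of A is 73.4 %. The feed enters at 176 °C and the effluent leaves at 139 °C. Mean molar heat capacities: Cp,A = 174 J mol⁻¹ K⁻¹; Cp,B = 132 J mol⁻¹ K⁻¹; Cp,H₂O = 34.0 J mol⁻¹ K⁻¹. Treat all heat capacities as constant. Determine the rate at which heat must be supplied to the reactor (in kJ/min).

Q_in = 1070 kJ/min

Extent of reaction ξ = 0.734 × 2230 = 1636.8 mol/h
Reaction term: ξ·ΔH°_rxn = 1636.8 × 48.8 = 79877 kJ/h
Sensible, feed 176→25 °C: -58591 kJ/h
Outlet flows (mol/h): A 593.18, B 1636.8, H₂O 1636.8
Sensible, products 25→139 °C: 42742 kJ/h
Q = ΔH = 64027 kJ/h = 17.785 kW
Heat supplied = 1067.1 kJ/min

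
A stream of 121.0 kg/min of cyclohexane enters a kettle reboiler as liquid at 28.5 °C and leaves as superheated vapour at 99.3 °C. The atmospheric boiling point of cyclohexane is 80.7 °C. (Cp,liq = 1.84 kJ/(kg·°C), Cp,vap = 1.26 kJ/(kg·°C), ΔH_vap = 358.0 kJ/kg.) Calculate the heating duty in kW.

Q = 963 kW

liquid 28.5→80.7 °C: 96.048 kJ/kg
vaporisation at 80.7 °C: 358 kJ/kg
vapour 80.7→99.3 °C: 23.436 kJ/kg
Δh = 96.048 + 358 + 23.436 = 477.48 kJ/kg
Q = ṁ·Δh = 121.0 kg/min × 477.48 kJ/kg = 57776 kJ/min
|Q| = 962.93 kW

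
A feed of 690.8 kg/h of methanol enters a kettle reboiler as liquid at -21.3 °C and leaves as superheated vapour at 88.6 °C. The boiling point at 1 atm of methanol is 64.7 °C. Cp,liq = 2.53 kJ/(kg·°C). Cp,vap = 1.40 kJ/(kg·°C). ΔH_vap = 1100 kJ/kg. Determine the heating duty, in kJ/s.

Q = 259 kJ/s

liquid -21.3→64.7 °C: 217.58 kJ/kg
vaporisation at 64.7 °C: 1100 kJ/kg
vapour 64.7→88.6 °C: 33.46 kJ/kg
Δh = 217.58 + 1100 + 33.46 = 1351 kJ/kg
Q = ṁ·Δh = 690.8 kg/h × 1351 kJ/kg = 933300 kJ/h
|Q| = 259.25 kW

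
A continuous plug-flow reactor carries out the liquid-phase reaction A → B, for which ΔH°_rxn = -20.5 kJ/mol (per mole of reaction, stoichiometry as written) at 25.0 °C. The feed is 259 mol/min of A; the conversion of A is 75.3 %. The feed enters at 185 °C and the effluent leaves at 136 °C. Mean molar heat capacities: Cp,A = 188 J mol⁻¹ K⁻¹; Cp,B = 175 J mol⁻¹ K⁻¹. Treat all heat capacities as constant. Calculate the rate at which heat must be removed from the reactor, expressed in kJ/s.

Q_out = 111 kJ/s

Extent of reaction ξ = 0.753 × 259 = 195.03 mol/min
Reaction term: ξ·ΔH°_rxn = 195.03 × -20.5 = -3998.1 kJ/min
Sensible, feed 185→25 °C: -7790.7 kJ/min
Outlet flows (mol/min): A 63.973, B 195.03
Sensible, products 25→136 °C: 5123.4 kJ/min
Q = ΔH = -6665.4 kJ/min = -111.09 kW
Heat removed = 111.09 kJ/s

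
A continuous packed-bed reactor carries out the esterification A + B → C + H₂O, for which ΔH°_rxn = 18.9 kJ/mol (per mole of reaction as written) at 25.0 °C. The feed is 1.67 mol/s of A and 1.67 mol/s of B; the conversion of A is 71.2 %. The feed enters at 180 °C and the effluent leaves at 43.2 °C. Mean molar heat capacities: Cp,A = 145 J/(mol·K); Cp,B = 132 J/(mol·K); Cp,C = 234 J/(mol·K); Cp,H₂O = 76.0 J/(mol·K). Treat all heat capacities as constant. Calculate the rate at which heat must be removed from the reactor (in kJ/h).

Extent of reaction ξ = 0.712 × 1.67 = 1.189 mol/s
Reaction term: ξ·ΔH°_rxn = 1.189 × 18.9 = 22.473 kJ/s
Sensible, feed 180→25 °C: -71.701 kJ/s
Outlet flows (mol/s): A 0.48096, B 0.48096, C 1.189, H₂O 1.189
Sensible, products 25→43.2 °C: 9.1333 kJ/s
Q = ΔH = -40.095 kJ/s = -40.095 kW
Heat removed = 144340 kJ/h

Q_out = 144000 kJ/h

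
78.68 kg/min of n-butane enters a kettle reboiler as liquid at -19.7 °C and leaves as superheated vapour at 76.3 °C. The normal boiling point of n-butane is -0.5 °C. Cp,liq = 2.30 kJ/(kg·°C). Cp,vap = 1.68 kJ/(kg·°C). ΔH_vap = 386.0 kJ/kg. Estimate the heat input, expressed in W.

Q = 733000 W

liquid -19.7→-0.5 °C: 44.16 kJ/kg
vaporisation at -0.5 °C: 386 kJ/kg
vapour -0.5→76.3 °C: 129.02 kJ/kg
Δh = 44.16 + 386 + 129.02 = 559.18 kJ/kg
Q = ṁ·Δh = 78.68 kg/min × 559.18 kJ/kg = 43997 kJ/min
|Q| = 733.28 kW = 733280 W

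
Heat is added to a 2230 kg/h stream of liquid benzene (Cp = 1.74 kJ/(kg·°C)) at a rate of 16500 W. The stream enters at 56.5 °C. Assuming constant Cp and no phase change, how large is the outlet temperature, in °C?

Q = 16500 W = 59400 kJ/h
ΔT = Q/(ṁ·Cp) = 59400/(2230×1.74) = 15.308 K
T_out = 56.5 + 15.308 = 71.808 °C

T_out = 71.8 °C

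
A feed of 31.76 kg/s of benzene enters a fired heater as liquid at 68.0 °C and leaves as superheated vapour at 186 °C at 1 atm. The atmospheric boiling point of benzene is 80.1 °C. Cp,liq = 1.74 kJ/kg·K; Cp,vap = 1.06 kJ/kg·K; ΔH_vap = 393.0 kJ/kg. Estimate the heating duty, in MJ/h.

liquid 68.0→80.1 °C: 21.054 kJ/kg
vaporisation at 80.1 °C: 393 kJ/kg
vapour 80.1→186 °C: 112.25 kJ/kg
Δh = 21.054 + 393 + 112.25 = 526.31 kJ/kg
Q = ṁ·Δh = 31.76 kg/s × 526.31 kJ/kg = 16716 kJ/s
|Q| = 16716 kW = 60176 MJ/h

Q = 60200 MJ/h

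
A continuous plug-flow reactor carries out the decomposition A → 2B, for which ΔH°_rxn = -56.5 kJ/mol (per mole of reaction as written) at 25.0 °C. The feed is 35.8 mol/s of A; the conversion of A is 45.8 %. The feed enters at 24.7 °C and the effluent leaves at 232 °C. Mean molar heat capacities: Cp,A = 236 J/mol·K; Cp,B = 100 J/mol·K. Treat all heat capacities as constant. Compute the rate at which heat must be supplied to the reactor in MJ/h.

Q_in = 2530 MJ/h

Extent of reaction ξ = 0.458 × 35.8 = 16.396 mol/s
Reaction term: ξ·ΔH°_rxn = 16.396 × -56.5 = -926.4 kJ/s
Sensible, feed 24.7→25 °C: 2.5346 kJ/s
Outlet flows (mol/s): A 19.404, B 32.793
Sensible, products 25→232 °C: 1626.7 kJ/s
Q = ΔH = 702.85 kJ/s = 702.85 kW
Heat supplied = 2530.3 MJ/h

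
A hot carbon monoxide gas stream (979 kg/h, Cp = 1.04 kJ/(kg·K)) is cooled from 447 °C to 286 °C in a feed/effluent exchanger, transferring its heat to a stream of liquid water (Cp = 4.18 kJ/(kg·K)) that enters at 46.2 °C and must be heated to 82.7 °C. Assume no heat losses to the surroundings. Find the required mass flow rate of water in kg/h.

Heat released by hot stream: Q = 979 × 1.04 × (447 − 286) = 163920 kJ/h
Energy balance on cold side (adiabatic exchanger): Q = ṁ_c·Cp_c·(T_c,out − T_c,in)
ṁ_c = 163920 / [4.18 × (82.7 − 46.2)] = 1074.4 kg/h

ṁ_c = 1070 kg/h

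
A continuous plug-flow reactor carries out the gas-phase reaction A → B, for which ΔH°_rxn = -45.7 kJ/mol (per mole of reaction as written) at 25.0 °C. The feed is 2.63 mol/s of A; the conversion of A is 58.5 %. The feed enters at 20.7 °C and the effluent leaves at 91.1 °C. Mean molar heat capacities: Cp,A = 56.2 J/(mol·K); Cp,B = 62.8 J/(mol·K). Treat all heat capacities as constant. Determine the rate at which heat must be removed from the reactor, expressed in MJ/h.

Q_out = 213 MJ/h

Extent of reaction ξ = 0.585 × 2.63 = 1.5385 mol/s
Reaction term: ξ·ΔH°_rxn = 1.5385 × -45.7 = -70.312 kJ/s
Sensible, feed 20.7→25 °C: 0.63557 kJ/s
Outlet flows (mol/s): A 1.0915, B 1.5385
Sensible, products 25→91.1 °C: 10.441 kJ/s
Q = ΔH = -59.235 kJ/s = -59.235 kW
Heat removed = 213.25 MJ/h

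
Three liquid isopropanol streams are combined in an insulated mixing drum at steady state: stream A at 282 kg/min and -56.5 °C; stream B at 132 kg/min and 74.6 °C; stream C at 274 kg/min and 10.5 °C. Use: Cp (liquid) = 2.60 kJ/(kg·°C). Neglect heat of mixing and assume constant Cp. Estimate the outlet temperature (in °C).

Energy balance with Q = 0: Σ ṁᵢCp,ᵢ(T_out − Tᵢ) = 0
Σ ṁᵢCp,ᵢTᵢ = 282×2.60×-56.5 + 132×2.60×74.6 + 274×2.60×10.5 = -8342.9
Σ ṁᵢCp,ᵢ = 282×2.60 + 132×2.60 + 274×2.60 = 1788.8
T_out = -8342.9 / 1788.8 = -4.664 °C

T_out = -4.66 °C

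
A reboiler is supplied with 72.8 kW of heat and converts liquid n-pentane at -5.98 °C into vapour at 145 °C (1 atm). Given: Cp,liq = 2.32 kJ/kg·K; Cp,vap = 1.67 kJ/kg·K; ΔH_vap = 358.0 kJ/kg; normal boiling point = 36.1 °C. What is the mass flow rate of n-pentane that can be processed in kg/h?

Δh = 2.32×(36.1−-5.98) + 358.0 + 1.67×(145−36.1) = 637.49 kJ/kg
Q = 72.8 kW = 72.8 kJ/s = 262080 kJ/h
ṁ = Q/Δh = 262080 / 637.49 = 411.11 kg/h

ṁ = 411 kg/h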